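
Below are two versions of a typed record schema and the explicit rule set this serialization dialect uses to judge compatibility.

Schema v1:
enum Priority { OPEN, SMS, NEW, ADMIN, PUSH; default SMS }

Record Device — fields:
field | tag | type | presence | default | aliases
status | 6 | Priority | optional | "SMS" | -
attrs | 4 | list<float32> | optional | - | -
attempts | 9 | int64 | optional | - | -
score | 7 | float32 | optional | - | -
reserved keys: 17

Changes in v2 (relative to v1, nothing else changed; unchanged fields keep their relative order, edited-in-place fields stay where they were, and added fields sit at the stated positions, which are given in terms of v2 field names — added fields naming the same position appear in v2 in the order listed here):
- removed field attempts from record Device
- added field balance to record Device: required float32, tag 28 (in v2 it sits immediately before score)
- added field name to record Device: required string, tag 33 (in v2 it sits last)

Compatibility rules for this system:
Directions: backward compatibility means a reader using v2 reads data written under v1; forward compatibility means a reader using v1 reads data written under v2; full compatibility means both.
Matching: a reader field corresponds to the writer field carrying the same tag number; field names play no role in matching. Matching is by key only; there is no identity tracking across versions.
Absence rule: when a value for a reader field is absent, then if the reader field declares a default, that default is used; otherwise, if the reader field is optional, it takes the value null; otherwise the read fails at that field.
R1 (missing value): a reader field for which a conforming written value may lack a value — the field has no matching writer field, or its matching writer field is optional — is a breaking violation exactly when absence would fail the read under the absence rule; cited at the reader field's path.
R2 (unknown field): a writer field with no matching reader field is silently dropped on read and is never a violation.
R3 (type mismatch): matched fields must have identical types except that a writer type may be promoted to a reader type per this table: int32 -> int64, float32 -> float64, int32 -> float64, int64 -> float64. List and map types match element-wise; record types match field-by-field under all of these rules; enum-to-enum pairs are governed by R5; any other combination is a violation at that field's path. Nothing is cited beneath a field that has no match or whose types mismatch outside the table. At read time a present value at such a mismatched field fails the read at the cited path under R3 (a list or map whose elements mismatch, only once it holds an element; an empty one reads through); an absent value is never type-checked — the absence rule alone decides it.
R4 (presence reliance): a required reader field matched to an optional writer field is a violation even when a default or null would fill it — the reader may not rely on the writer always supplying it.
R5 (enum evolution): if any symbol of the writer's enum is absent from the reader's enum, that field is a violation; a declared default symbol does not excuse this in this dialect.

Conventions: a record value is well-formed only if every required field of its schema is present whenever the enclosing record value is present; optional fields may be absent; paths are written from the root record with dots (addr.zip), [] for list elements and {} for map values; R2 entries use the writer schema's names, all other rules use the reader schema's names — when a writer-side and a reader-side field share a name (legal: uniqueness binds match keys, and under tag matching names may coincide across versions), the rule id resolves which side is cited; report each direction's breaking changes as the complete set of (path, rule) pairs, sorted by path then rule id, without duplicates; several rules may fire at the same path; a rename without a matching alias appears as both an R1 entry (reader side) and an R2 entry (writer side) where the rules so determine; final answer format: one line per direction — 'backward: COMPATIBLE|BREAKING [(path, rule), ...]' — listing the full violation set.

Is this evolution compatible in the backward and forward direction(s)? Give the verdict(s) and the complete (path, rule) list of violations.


the writer's type comes first in each Device pair
backward for Device (reader v2, writer v1):
  status: Priority -> Priority, writer optional; from status
  attrs: list<float32> -> list<float32>, writer optional; from attrs
  no writer field matches reader balance
  score: float32 -> float32, writer optional; from score
  no writer field matches reader name
  attempts (writer side), unknown to reader
  violation R1 at balance
  violation R1 at name
  => backward: BREAKING (2)
forward for Device (reader v1, writer v2):
  status: Priority -> Priority, writer optional; from status
  attrs: list<float32> -> list<float32>, writer optional; from attrs
  no writer field matches reader attempts
  score: float32 -> float32, writer optional; from score
  balance (writer side), unknown to reader
  name (writer side), unknown to reader
  nothing fires on Device: forward is COMPATIBLE

backward: BREAKING [(balance, R1), (name, R1)]; forward: COMPATIBLE []


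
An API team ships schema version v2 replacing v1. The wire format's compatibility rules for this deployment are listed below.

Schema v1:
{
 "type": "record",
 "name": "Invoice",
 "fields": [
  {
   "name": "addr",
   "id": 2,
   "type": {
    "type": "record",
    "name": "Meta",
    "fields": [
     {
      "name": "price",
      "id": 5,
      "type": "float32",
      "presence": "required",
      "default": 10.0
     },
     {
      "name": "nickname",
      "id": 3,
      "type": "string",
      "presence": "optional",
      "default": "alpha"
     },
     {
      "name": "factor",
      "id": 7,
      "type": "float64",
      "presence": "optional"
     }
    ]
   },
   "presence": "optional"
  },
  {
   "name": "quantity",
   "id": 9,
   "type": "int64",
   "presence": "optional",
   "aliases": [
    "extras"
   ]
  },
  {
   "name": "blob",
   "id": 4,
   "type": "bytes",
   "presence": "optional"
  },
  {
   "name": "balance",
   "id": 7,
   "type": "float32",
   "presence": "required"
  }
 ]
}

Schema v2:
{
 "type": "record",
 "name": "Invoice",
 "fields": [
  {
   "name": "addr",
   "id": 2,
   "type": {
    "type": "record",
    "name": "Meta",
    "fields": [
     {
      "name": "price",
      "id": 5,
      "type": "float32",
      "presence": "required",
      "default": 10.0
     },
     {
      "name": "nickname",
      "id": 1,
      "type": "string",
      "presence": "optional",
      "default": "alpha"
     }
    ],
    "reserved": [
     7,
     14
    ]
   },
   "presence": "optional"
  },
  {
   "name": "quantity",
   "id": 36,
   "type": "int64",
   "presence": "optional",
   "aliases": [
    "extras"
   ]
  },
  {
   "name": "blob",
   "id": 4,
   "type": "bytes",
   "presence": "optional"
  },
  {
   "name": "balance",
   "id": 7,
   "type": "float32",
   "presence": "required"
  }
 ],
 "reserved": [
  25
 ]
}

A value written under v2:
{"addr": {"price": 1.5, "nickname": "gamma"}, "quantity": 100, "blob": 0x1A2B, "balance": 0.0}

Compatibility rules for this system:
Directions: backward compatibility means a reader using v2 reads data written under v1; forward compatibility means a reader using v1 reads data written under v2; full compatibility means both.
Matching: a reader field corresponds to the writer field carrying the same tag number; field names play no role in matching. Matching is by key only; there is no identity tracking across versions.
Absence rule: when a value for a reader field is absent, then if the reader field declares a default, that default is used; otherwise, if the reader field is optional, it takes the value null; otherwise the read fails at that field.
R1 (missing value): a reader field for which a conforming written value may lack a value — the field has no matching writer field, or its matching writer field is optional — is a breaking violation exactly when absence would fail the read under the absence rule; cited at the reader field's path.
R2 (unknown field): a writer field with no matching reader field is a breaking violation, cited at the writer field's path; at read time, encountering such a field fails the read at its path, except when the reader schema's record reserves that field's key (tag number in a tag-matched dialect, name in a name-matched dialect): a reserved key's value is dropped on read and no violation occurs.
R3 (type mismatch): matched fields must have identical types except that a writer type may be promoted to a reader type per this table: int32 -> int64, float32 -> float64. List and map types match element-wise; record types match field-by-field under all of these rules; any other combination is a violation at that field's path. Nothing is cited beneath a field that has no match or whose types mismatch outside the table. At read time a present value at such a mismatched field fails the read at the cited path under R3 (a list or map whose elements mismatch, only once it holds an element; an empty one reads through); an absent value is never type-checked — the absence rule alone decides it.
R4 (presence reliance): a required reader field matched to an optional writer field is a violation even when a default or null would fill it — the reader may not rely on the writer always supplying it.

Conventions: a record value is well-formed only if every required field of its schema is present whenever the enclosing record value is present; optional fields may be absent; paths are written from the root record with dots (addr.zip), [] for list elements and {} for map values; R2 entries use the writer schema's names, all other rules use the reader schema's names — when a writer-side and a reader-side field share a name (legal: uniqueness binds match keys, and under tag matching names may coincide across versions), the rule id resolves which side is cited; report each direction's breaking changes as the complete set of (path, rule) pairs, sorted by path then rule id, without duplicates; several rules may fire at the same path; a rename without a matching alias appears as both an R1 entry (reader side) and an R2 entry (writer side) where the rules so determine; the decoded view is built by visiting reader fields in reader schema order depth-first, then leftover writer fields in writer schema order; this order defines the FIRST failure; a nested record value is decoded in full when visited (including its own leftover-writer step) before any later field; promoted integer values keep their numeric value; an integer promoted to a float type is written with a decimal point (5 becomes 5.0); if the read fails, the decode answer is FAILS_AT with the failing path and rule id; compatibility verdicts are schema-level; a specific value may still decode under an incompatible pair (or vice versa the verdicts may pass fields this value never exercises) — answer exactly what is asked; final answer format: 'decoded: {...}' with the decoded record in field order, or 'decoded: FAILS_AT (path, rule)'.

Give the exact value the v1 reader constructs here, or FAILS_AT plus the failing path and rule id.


decoded: FAILS_AT (addr.nickname, R2)

each type pair in Invoice: writer, then reader
decoding the Invoice value with the v1 reader:
  addr.price := 1.5
  addr.nickname := "alpha" (missing; default applied)
  addr.factor := null (missing; optional => null)
  read fails at addr.nickname under R2 (unknown field)
  => FAILS_AT (addr.nickname, R2)
ruling out the remaining Invoice differences:
  removed field factor from record Meta (its key 7 joins the reserved list) -> no rule fires on it and the decoded Invoice view is identical with or without it
  field quantity in record Invoice: tag 9 changed to 36 -> matters for Invoice compatibility verdicts, not for this value's decode


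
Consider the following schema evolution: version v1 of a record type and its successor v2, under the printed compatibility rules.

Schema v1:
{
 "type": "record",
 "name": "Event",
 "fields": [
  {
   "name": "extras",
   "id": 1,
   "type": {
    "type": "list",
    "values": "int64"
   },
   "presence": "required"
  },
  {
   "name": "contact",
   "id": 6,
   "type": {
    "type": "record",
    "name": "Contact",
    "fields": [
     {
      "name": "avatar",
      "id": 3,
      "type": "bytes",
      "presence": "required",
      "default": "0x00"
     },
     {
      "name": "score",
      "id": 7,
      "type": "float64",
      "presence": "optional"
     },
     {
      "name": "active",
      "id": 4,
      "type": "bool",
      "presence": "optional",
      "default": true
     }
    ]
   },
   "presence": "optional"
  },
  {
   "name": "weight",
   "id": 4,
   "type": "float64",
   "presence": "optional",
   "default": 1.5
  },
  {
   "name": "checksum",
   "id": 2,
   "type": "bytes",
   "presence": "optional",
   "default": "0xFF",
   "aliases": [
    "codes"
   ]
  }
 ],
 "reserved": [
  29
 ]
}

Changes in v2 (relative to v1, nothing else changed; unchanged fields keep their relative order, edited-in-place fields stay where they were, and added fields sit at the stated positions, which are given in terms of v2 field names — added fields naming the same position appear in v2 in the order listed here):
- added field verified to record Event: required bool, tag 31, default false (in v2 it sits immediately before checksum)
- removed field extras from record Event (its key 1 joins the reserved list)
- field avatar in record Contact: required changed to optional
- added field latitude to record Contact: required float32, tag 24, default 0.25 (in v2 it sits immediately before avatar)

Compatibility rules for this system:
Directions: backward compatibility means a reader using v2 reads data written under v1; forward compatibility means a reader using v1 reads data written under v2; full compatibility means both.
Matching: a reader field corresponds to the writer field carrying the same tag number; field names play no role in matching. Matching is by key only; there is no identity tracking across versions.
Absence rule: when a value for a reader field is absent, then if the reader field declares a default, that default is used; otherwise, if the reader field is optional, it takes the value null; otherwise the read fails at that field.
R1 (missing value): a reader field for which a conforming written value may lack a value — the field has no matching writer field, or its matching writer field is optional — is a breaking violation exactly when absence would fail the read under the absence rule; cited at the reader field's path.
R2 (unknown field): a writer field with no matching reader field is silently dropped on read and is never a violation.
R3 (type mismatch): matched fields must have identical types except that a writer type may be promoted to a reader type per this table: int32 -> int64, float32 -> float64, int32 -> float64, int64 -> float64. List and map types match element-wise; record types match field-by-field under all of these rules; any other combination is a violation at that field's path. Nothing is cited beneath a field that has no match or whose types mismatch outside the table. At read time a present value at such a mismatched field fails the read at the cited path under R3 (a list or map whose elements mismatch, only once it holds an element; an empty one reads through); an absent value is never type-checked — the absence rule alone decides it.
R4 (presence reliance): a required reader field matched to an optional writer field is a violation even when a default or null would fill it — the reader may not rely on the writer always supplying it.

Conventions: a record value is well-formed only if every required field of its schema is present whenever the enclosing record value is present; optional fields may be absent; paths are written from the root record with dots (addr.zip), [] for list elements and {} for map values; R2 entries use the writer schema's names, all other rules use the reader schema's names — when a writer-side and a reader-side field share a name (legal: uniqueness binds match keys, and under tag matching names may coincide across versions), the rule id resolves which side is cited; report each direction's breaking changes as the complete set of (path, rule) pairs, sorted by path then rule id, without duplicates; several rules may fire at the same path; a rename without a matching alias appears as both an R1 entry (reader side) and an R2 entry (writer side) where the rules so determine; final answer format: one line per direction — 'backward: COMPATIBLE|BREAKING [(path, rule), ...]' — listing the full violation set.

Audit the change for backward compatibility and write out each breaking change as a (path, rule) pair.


backward: COMPATIBLE []

arrows below run writer -> reader for Event
backward pass over Event, reader schema v2, writer schema v1:
  writer optional, Contact -> Contact: reader contact maps from writer contact
  writer optional, float64 -> float64: reader weight maps from writer weight
  verified: no writer match
  writer optional, bytes -> bytes: reader checksum maps from writer checksum
  leftover writer field: extras
  contact.latitude: no writer match
  writer required, bytes -> bytes: reader contact.avatar maps from writer contact.avatar
  writer optional, float64 -> float64: reader contact.score maps from writer contact.score
  writer optional, bool -> bool: reader contact.active maps from writer contact.active
  => no violations; backward on Event: COMPATIBLE
remaining Event differences; none change what is asked:
  added field latitude to record Contact: required float32, tag 24, default 0.25 (in v2 it sits immediately before avatar) -> triggers nothing under Event's printed rules — same verdict
  removed field extras from record Event (its key 1 joins the reserved list) -> matters only for Event's forward compatibility — outside the asked direction
  field avatar in record Contact: required changed to optional -> matters only for Event's forward compatibility — outside the asked direction
  added field verified to record Event: required bool, tag 31, default false (in v2 it sits immediately before checksum) -> triggers nothing under Event's printed rules — same verdict


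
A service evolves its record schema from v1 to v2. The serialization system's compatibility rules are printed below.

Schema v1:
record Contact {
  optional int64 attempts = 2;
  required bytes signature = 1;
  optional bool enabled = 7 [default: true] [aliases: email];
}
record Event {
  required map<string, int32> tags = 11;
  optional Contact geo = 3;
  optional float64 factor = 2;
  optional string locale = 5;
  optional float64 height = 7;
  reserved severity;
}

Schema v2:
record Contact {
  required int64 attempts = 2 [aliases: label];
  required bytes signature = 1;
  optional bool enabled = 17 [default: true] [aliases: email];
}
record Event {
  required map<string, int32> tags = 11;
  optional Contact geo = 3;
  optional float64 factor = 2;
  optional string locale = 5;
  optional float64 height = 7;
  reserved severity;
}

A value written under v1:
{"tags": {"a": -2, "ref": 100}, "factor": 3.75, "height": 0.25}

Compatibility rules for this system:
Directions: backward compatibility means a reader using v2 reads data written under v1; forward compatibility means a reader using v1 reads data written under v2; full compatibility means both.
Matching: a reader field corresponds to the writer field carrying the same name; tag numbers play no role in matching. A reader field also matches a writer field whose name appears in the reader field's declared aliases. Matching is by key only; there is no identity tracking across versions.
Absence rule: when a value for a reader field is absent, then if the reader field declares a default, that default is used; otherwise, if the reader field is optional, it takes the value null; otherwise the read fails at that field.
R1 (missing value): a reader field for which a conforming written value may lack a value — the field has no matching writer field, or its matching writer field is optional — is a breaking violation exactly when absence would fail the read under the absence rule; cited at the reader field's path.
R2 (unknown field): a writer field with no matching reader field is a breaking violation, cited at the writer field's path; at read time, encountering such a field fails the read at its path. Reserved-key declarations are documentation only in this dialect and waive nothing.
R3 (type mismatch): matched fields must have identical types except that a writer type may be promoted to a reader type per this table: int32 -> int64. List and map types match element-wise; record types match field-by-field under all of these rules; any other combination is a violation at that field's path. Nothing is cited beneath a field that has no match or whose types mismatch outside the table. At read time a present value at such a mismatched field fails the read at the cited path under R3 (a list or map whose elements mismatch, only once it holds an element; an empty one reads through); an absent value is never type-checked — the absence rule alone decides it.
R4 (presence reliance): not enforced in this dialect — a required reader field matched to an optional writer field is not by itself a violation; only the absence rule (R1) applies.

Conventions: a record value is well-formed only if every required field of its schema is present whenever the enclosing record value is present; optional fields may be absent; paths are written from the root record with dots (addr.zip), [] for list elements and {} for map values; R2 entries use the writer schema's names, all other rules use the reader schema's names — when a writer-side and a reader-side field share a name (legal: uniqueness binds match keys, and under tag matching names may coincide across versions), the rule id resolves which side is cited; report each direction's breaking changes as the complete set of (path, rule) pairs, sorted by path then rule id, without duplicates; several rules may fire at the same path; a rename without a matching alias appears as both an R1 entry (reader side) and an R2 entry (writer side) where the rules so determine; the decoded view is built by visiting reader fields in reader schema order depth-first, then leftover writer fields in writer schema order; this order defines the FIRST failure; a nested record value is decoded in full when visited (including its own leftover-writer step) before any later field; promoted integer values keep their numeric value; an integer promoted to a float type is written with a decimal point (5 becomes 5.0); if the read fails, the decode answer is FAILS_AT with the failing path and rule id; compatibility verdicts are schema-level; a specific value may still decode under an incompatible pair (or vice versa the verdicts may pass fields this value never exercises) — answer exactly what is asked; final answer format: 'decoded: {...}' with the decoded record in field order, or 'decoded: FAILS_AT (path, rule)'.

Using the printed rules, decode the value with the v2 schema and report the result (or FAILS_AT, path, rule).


each type pair in Event: writer, then reader
decode walk for Event under reader schema v2:
  tags := {"a": -2, "ref": 100}
  geo := null (absent, optional -> null)
  factor := 3.75
  locale := null (absent, optional -> null)
  height := 0.25
  => decoded: {"tags": {"a": -2, "ref": 100}, "geo": null, "factor": 3.75, "locale": null, "height": 0.25}
diffs on Event not affecting the asked answer:
  field attempts in record Contact: optional changed to required -> changes Event's schema-level verdicts only — the decode of this value is the same
  field enabled in record Contact: tag 7 changed to 17 -> no rule fires on it and the decoded Event view is identical with or without it

decoded: {"tags": {"a": -2, "ref": 100}, "geo": null, "factor": 3.75, "locale": null, "height": 0.25}


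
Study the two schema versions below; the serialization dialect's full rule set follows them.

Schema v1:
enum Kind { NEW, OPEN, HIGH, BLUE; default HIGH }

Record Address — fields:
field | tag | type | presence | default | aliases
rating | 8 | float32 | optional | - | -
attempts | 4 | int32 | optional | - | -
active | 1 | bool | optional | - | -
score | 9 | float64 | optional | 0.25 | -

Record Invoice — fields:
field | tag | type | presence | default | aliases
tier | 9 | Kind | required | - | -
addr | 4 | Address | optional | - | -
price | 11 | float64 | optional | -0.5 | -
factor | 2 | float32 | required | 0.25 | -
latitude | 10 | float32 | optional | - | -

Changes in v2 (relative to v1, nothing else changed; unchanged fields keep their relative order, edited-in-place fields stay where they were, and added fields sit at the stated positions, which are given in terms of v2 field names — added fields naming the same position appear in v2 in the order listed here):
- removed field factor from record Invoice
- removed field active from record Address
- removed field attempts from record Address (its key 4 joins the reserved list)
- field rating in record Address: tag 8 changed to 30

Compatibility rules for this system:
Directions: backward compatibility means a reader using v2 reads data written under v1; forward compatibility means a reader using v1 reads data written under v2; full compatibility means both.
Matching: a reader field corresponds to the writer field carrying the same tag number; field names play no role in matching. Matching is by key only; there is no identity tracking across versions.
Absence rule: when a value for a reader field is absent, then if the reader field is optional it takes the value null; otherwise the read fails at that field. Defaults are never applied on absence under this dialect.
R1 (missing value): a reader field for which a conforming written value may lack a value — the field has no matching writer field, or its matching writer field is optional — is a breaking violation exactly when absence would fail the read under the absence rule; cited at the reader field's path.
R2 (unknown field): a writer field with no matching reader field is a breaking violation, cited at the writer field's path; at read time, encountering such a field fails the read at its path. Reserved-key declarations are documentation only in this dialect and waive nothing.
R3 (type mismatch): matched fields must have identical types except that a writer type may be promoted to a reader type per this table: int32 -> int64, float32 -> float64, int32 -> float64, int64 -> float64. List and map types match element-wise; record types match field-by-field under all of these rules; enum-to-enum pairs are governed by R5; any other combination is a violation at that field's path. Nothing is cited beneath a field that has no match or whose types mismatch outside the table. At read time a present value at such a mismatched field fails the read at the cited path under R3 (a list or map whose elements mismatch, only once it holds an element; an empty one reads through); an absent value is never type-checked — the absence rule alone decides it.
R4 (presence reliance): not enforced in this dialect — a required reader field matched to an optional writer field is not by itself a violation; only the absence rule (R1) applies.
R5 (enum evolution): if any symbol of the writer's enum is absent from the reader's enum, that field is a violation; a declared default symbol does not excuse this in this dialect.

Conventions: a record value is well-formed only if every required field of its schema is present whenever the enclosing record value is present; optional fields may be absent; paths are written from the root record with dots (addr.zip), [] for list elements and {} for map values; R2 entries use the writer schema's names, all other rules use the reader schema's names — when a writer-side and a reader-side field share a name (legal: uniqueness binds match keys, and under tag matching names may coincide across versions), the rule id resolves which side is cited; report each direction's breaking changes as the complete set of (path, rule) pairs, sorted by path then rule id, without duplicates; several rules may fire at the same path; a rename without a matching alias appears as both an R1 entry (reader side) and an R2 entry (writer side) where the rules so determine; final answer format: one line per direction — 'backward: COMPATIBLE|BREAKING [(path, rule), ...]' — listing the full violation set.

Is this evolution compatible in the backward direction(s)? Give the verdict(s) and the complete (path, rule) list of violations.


each type pair in Invoice: writer, then reader
checking backward for Invoice: reader v2 against writer v1:
  tier <- tier (Kind -> Kind, writer required)
  addr <- addr (Address -> Address, writer optional)
  price <- price (float64 -> float64, writer optional)
  latitude <- latitude (float32 -> float32, writer optional)
  leftover writer field: factor
  addr.rating: no writer-side match
  addr.score <- addr.score (float64 -> float64, writer optional)
  leftover writer field: addr.rating
  leftover writer field: addr.attempts
  leftover writer field: addr.active
  violation R2 at addr.active
  violation R2 at addr.attempts
  violation R2 at addr.rating
  violation R2 at factor
  => backward verdict for Invoice: BREAKING, 4 violation(s)

backward: BREAKING [(addr.active, R2), (addr.attempts, R2), (addr.rating, R2), (factor, R2)]


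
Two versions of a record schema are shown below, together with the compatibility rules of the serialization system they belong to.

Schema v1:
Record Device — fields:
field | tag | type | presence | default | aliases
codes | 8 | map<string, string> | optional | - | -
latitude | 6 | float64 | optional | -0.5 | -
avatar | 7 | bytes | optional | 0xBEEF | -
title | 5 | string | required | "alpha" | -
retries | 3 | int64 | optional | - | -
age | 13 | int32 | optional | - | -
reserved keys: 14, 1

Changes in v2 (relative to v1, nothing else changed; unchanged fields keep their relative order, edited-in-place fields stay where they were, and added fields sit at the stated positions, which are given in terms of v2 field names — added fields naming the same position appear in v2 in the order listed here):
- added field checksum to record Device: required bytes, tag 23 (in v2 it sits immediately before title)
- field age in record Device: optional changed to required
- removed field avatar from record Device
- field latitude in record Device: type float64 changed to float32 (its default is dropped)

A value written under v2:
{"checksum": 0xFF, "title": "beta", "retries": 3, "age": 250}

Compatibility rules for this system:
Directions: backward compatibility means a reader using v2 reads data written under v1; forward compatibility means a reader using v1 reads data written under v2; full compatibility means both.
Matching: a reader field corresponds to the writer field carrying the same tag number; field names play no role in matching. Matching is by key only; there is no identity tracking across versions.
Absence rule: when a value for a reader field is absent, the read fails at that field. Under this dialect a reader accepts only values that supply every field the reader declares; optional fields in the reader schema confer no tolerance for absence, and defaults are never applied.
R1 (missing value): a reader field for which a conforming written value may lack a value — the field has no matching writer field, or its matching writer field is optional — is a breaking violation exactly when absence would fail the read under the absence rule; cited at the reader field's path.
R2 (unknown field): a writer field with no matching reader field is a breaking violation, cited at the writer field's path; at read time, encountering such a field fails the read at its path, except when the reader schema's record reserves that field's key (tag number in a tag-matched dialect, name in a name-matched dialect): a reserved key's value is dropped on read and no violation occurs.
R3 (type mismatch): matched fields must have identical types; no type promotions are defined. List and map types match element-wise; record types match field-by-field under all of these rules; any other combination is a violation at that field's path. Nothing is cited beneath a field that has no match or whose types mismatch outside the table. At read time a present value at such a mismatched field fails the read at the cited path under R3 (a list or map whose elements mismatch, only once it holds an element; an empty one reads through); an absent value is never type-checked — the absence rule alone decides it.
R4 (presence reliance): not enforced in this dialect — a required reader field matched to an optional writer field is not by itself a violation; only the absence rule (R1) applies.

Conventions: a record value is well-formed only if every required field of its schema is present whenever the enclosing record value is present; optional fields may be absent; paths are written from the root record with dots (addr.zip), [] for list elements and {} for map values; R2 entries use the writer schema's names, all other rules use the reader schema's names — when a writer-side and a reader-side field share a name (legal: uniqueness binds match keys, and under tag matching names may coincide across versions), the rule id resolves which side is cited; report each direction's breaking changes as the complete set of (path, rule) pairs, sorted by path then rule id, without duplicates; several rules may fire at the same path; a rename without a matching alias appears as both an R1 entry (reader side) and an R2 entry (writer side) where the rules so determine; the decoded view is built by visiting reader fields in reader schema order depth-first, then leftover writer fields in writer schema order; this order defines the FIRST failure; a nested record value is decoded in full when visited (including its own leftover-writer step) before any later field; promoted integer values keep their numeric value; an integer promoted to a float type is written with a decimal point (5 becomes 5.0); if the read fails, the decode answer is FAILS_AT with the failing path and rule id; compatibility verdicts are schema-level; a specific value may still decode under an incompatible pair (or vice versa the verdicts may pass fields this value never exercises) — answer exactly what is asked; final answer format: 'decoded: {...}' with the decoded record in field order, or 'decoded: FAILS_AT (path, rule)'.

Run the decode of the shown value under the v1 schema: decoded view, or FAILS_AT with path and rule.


decoded: FAILS_AT (codes, R1)

each type pair in Device: writer, then reader
decode walk for Device under reader schema v1:
  read fails at codes under R1 (no fill)
  => FAILS_AT (codes, R1)
the other Device changes do not affect what is asked:
  added field checksum to record Device: required bytes, tag 23 (in v2 it sits immediately before title) -> schema-level compatibility only; this Device value's decode is unchanged
  field age in record Device: optional changed to required -> schema-level compatibility only; this Device value's decode is unchanged
  removed field avatar from record Device -> schema-level compatibility only; this Device value's decode is unchanged
  field latitude in record Device: type float64 changed to float32 (its default is dropped) -> schema-level compatibility only; this Device value's decode is unchanged


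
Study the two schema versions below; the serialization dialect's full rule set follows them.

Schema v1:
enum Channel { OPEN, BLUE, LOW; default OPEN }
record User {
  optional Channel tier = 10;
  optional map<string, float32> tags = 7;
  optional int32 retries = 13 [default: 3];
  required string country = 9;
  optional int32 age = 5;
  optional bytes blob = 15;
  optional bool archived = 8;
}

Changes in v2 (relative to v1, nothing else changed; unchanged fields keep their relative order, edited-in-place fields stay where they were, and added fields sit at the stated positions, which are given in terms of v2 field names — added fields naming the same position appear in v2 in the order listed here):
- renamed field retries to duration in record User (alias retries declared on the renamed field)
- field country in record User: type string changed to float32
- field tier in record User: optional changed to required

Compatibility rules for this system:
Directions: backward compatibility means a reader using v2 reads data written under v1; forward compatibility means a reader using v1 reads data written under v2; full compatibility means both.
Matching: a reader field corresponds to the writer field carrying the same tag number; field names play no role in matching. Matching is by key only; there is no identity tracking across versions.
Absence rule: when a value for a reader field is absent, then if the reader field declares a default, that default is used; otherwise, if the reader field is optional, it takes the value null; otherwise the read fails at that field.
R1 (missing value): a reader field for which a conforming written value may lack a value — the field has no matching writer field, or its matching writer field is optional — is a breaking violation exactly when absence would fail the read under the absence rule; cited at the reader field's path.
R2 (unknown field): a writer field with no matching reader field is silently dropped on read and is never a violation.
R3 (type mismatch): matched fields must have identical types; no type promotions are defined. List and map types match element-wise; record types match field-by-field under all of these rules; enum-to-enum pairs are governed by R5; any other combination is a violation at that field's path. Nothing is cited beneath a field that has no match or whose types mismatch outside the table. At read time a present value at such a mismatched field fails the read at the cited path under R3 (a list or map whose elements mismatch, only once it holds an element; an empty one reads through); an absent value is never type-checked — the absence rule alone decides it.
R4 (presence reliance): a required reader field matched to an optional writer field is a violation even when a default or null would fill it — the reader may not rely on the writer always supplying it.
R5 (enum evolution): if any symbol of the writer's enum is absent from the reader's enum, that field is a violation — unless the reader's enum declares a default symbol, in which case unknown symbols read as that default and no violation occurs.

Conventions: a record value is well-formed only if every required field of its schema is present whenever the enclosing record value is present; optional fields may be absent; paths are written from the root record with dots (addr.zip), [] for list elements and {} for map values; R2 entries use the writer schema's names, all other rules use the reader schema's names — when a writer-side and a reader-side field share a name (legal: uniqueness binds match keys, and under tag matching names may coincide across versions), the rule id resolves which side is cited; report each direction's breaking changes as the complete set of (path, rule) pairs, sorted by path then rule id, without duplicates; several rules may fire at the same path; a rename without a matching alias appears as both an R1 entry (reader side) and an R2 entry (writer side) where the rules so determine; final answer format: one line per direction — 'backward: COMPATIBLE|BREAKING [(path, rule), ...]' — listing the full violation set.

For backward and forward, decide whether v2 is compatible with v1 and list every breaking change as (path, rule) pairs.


backward: BREAKING [(country, R3), (tier, R1), (tier, R4)]; forward: BREAKING [(country, R3)]

arrows below run writer -> reader for User
backward on User — v2 reading data written by v1:
  Channel -> Channel, writer optional: tier aligns to tier
  map<string, float32> -> map<string, float32>, writer optional: tags aligns to tags
  int32 -> int32, writer optional: duration aligns to retries
  string -> float32, writer required: country aligns to country
  int32 -> int32, writer optional: age aligns to age
  bytes -> bytes, writer optional: blob aligns to blob
  bool -> bool, writer optional: archived aligns to archived
  rule R3 violated at country
  rule R1 violated at tier
  rule R4 violated at tier
  => backward verdict for User: BREAKING, 3 violation(s)
forward on User — v1 reading data written by v2:
  Channel -> Channel, writer required: tier aligns to tier
  map<string, float32> -> map<string, float32>, writer optional: tags aligns to tags
  int32 -> int32, writer optional: retries aligns to duration
  float32 -> string, writer required: country aligns to country
  int32 -> int32, writer optional: age aligns to age
  bytes -> bytes, writer optional: blob aligns to blob
  bool -> bool, writer optional: archived aligns to archived
  rule R3 violated at country
  => forward verdict for User: BREAKING, 1 violation(s)
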